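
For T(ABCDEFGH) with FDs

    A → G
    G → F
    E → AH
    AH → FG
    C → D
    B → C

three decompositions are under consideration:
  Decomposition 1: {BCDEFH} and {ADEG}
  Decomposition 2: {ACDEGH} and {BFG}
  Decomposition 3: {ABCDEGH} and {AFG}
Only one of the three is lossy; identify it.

Decomposition 2

Decomposition 1: common = {DE}, closure = {ADEFGH} → lossless.
Decomposition 2: common = {G}, closure = {FG} → lossy.
Decomposition 3: common = {AG}, closure = {AFG} → lossless.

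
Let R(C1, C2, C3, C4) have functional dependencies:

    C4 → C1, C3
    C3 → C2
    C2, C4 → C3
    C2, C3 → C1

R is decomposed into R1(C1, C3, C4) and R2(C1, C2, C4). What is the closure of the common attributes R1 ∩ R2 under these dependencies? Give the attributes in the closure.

R1 ∩ R2 = {C1, C4}.
C4 → C1, C3 applies, adding C3
C3 → C2 applies, adding C2
Closure: {C1, C2, C3, C4}.

C1, C2, C3, C4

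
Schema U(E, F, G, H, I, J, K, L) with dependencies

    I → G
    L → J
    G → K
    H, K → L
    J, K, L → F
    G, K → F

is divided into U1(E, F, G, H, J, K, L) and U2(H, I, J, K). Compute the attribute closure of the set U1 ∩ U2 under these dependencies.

F, H, J, K, L

U1 ∩ U2 = {H, J, K}.
H, K → L applies, adding L
J, K, L → F applies, adding F
Closure: {F, H, J, K, L}.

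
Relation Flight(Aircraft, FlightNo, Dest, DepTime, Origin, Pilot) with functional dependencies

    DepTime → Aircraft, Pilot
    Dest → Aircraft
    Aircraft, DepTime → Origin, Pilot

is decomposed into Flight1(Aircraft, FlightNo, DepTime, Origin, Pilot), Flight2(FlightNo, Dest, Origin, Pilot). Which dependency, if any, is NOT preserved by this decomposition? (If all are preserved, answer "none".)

Check Dest → Aircraft: no single fragment contains all of {Aircraft, Dest}, and the restricted closure of {Dest} across the fragments never reaches {Aircraft}.
DepTime → Aircraft, Pilot is preserved.
Aircraft, DepTime → Origin, Pilot is preserved.

Dest → Aircraft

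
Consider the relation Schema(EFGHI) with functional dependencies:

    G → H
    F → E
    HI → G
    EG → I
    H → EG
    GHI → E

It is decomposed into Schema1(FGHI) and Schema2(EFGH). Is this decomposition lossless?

Yes

Common attributes: Schema1 ∩ Schema2 = {FGH}.
Closure of {FGH}: F → E applies, adding E; EG → I applies, adding I. So (FGH)⁺ = {EFGHI}.
This closure contains every attribute of Schema1, so Schema1 ∩ Schema2 → Schema1. The join is lossless.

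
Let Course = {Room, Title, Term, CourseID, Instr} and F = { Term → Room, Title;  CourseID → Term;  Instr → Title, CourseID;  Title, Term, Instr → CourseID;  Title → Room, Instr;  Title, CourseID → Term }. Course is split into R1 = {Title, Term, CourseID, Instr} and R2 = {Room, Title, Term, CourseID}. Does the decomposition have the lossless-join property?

Yes

Common attributes: R1 ∩ R2 = {Title, Term, CourseID}.
Closure of {Title, Term, CourseID}: Term → Room, Title applies, adding Room; Title → Room, Instr applies, adding Instr. So (Title, Term, CourseID)⁺ = {Room, Title, Term, CourseID, Instr}.
This closure contains every attribute of R1, so R1 ∩ R2 → R1. The join is lossless.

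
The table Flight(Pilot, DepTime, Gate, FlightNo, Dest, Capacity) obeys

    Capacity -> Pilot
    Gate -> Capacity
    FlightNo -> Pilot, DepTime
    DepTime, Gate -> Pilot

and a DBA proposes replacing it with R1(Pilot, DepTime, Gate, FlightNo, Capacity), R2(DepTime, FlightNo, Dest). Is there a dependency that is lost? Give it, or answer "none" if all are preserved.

none

Capacity → Pilot lies within R1.
Gate → Capacity lies within R1.
FlightNo → Pilot, DepTime lies within R1.
DepTime, Gate → Pilot lies within R1.
Every dependency is enforceable on the fragments, so the decomposition is dependency-preserving.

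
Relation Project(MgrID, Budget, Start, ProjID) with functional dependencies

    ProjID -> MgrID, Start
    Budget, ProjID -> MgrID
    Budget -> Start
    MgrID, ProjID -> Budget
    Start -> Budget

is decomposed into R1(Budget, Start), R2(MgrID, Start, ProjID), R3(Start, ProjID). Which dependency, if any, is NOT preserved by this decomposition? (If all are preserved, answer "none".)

ProjID → MgrID, Start lies within R2.
Budget, ProjID → MgrID: restricted closure across fragments reaches MgrID.
Budget → Start lies within R1.
MgrID, ProjID → Budget: restricted closure across fragments reaches Budget.
Start → Budget lies within R1.
Every dependency is enforceable on the fragments, so the decomposition is dependency-preserving.

none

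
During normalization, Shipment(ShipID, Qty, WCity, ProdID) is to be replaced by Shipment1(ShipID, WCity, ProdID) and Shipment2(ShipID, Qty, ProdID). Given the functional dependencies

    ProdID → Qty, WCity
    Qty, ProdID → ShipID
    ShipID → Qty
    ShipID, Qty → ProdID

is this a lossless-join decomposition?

Yes

Common attributes: Shipment1 ∩ Shipment2 = {ShipID, ProdID}.
Closure of {ShipID, ProdID}: ProdID → Qty, WCity applies, adding Qty, WCity. So (ShipID, ProdID)⁺ = {ShipID, Qty, WCity, ProdID}.
This closure contains every attribute of Shipment1, so Shipment1 ∩ Shipment2 → Shipment1. The join is lossless.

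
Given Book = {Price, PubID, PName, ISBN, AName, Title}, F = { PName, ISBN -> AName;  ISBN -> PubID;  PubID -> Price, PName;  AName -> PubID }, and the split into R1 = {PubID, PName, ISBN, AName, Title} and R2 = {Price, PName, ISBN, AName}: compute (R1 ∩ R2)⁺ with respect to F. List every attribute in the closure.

R1 ∩ R2 = {PName, ISBN, AName}.
ISBN → PubID applies, adding PubID
PubID → Price, PName applies, adding Price
Closure: {Price, PubID, PName, ISBN, AName}.

Price, PubID, PName, ISBN, AName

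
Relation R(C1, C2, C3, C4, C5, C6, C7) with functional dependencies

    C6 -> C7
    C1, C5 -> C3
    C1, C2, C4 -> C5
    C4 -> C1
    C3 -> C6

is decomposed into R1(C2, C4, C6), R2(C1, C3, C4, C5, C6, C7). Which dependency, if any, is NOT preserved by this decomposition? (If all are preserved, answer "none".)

C1, C2, C4 -> C5

Check C1, C2, C4 → C5: no single fragment contains all of {C1, C2, C4, C5}, and the restricted closure of {C1, C2, C4} across the fragments never reaches {C5}.
C6 → C7 is preserved.
C1, C5 → C3 is preserved.
C4 → C1 is preserved.
C3 → C6 is preserved.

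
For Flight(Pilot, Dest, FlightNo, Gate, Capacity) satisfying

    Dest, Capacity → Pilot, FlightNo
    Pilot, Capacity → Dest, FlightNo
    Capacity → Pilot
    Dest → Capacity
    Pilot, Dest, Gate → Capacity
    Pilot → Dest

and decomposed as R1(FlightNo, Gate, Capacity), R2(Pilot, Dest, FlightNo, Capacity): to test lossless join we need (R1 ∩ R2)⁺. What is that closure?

Pilot, Dest, FlightNo, Capacity

R1 ∩ R2 = {FlightNo, Capacity}.
Capacity → Pilot applies, adding Pilot
Pilot → Dest applies, adding Dest
Closure: {Pilot, Dest, FlightNo, Capacity}.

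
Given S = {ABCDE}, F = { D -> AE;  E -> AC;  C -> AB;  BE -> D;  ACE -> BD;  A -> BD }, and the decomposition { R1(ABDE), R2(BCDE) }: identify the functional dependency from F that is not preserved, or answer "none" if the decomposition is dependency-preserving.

D → AE lies within R1.
E → AC: restricted closure across fragments reaches AC.
C → AB: restricted closure across fragments reaches AB.
BE → D lies within R1.
ACE → BD: restricted closure across fragments reaches BD.
A → BD lies within R1.
Every dependency is enforceable on the fragments, so the decomposition is dependency-preserving.

none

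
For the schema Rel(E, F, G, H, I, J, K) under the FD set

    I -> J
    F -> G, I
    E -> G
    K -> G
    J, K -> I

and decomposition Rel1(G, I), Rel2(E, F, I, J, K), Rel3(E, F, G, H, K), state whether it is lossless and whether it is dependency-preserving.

Lossless test (chase): Rows 1 and 2 agree on I; apply I→J and equate their J entries. Rows 2 and 3 agree on F; apply F→G, I and equate their G, I entries. Rows 1 and 3 agree on I; apply I→J and equate their J entries. Row 3 is now all distinguished symbols — the join is lossless.
Dependency preservation: F → G, I is not contained in any single fragment, but the restricted closure of its left-hand side across the fragments still reaches the right-hand side; the remaining FDs each lie inside some fragment. All dependencies are preserved.

lossless and dependency-preserving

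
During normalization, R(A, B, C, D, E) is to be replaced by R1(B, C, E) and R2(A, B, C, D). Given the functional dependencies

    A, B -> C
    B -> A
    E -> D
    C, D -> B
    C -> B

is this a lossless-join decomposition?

Common attributes: R1 ∩ R2 = {B, C}.
Closure of {B, C}: B → A applies, adding A. So (B, C)⁺ = {A, B, C}.
The closure contains neither all of R1 = {B, C, E} nor all of R2 = {A, B, C, D}, so the common attributes are not a superkey of either fragment. The join is lossy.

No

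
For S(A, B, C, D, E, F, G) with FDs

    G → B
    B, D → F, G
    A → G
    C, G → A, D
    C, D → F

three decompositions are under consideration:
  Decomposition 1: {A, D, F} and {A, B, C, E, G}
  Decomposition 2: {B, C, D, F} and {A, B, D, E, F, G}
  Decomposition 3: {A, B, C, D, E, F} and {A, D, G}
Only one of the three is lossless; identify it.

Decomposition 3

Decomposition 1: common = {A}, closure = {A, B, G} → lossy.
Decomposition 2: common = {B, D, F}, closure = {B, D, F, G} → lossy.
Decomposition 3: common = {A, D}, closure = {A, B, D, F, G} → lossless.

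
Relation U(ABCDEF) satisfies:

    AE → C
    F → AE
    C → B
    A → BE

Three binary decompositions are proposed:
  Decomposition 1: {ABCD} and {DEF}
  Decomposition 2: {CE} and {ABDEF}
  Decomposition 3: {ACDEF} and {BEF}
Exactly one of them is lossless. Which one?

Decomposition 3

Decomposition 1: common = {D}, closure = {D} → lossy.
Decomposition 2: common = {E}, closure = {E} → lossy.
Decomposition 3: common = {EF}, closure = {ABCEF} → lossless.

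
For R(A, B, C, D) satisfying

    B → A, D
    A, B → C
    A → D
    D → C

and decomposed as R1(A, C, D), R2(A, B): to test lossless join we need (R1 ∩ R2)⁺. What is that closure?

R1 ∩ R2 = {A}.
A → D applies, adding D
D → C applies, adding C
Closure: {A, C, D}.

A, C, D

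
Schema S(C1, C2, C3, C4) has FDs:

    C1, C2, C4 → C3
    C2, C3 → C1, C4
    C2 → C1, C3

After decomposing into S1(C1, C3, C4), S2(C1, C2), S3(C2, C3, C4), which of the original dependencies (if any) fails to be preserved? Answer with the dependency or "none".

none

C1, C2, C4 → C3: restricted closure across fragments reaches C3.
C2, C3 → C1, C4: restricted closure across fragments reaches C1, C4.
C2 → C1, C3: restricted closure across fragments reaches C1, C3.
Every dependency is enforceable on the fragments, so the decomposition is dependency-preserving.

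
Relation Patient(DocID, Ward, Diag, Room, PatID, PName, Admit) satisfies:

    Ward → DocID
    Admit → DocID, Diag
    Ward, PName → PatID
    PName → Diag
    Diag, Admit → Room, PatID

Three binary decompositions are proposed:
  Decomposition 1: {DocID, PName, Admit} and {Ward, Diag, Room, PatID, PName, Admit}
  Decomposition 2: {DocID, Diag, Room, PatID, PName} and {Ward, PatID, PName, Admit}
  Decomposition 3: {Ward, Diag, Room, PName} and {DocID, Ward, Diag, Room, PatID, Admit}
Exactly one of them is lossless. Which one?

Decomposition 1

Decomposition 1: common = {PName, Admit}, closure = {DocID, Diag, Room, PatID, PName, Admit} → lossless.
Decomposition 2: common = {PatID, PName}, closure = {Diag, PatID, PName} → lossy.
Decomposition 3: common = {Ward, Diag, Room}, closure = {DocID, Ward, Diag, Room} → lossy.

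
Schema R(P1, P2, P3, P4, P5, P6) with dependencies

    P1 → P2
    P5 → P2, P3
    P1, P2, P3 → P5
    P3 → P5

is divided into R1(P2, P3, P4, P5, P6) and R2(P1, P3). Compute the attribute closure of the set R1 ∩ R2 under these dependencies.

R1 ∩ R2 = {P3}.
P3 → P5 applies, adding P5
P5 → P2, P3 applies, adding P2
Closure: {P2, P3, P5}.

P2, P3, P5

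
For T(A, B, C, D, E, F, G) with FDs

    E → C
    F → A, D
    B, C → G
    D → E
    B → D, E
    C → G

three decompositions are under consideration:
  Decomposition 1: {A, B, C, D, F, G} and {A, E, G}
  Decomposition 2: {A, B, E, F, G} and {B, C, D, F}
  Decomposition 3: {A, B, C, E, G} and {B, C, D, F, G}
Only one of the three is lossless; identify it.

Decomposition 2

Decomposition 1: common = {A, G}, closure = {A, G} → lossy.
Decomposition 2: common = {B, F}, closure = {A, B, C, D, E, F, G} → lossless.
Decomposition 3: common = {B, C, G}, closure = {B, C, D, E, G} → lossy.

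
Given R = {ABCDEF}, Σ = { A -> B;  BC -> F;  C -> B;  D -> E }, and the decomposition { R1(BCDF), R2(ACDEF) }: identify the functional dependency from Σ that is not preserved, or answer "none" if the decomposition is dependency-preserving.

A -> B

Check A → B: no single fragment contains all of {AB}, and the restricted closure of {A} across the fragments never reaches {B}.
BC → F is preserved.
C → B is preserved.
D → E is preserved.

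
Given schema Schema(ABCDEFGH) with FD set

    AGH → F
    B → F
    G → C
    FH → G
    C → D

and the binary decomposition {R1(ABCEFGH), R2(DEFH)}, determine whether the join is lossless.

Yes

Common attributes: R1 ∩ R2 = {EFH}.
Closure of {EFH}: FH → G applies, adding G; G → C applies, adding C; C → D applies, adding D. So (EFH)⁺ = {CDEFGH}.
This closure contains every attribute of R2, so R1 ∩ R2 → R2. The join is lossless.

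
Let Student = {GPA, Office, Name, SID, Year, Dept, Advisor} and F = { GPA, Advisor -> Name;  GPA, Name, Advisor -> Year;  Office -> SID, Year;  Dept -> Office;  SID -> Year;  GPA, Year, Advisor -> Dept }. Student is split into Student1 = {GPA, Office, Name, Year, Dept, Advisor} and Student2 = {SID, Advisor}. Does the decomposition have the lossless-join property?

Common attributes: Student1 ∩ Student2 = {Advisor}.
No dependency enlarges {Advisor}, so (Advisor)⁺ = {Advisor}.
The closure contains neither all of Student1 = {GPA, Office, Name, Year, Dept, Advisor} nor all of Student2 = {SID, Advisor}, so the common attributes are not a superkey of either fragment. The join is lossy.

No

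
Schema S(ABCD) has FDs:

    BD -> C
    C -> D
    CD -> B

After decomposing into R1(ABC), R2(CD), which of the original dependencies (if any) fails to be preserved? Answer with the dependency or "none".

Check BD → C: no single fragment contains all of {BCD}, and the restricted closure of {BD} across the fragments never reaches {C}.
C → D is preserved.
CD → B is preserved.

BD -> C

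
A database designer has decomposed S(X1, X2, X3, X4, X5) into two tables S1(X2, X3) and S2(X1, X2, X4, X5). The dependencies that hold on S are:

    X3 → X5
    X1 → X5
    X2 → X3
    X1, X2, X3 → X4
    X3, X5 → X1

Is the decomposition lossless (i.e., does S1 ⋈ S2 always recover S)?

Common attributes: S1 ∩ S2 = {X2}.
Closure of {X2}: X2 → X3 applies, adding X3; X3 → X5 applies, adding X5; X3, X5 → X1 applies, adding X1; X1, X2, X3 → X4 applies, adding X4. So (X2)⁺ = {X1, X2, X3, X4, X5}.
This closure contains every attribute of S1, so S1 ∩ S2 → S1. The join is lossless.

Yes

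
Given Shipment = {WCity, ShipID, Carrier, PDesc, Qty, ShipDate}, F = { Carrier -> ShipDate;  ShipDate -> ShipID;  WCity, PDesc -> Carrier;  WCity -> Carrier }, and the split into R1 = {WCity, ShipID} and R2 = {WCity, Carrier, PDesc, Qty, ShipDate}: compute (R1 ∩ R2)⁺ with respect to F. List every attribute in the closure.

R1 ∩ R2 = {WCity}.
WCity → Carrier applies, adding Carrier
Carrier → ShipDate applies, adding ShipDate
ShipDate → ShipID applies, adding ShipID
Closure: {WCity, ShipID, Carrier, ShipDate}.

WCity, ShipID, Carrier, ShipDate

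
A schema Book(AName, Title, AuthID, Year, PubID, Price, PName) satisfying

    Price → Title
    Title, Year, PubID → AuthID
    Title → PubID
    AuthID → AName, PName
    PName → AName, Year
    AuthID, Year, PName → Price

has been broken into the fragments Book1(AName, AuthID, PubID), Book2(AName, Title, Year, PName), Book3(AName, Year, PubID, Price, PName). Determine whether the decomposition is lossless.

Chase test. Columns are AName, Title, AuthID, Year, PubID, Price, PName; row i has aⱼ where attribute j ∈ Booki, else bᵢⱼ.
Initial tableau (one row per fragment):
  row 1: a1 b12 a3 b14 a5 b16 b17
  row 2: a1 a2 b23 a4 b25 b26 a7
  row 3: a1 b32 b33 a4 a5 a6 a7
No row becomes fully distinguished — the join is lossy.

No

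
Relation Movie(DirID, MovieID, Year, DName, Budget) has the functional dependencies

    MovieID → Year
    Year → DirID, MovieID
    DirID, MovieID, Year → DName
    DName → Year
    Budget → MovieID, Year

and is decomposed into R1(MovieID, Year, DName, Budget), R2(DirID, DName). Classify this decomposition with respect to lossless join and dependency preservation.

lossless and dependency-preserving

Lossless test: (DName)⁺ = {DirID, MovieID, Year, DName}, which contains all of one fragment — lossless.
Dependency preservation: Year → DirID, MovieID; DirID, MovieID, Year → DName are not contained in any single fragment, but the restricted closure of each left-hand side across the fragments still reaches the right-hand side; the remaining FDs each lie inside some fragment. All dependencies are preserved.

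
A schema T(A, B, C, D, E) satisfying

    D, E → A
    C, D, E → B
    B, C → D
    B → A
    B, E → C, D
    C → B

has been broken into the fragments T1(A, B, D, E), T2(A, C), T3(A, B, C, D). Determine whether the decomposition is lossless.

No

Chase test. Columns are A, B, C, D, E; row i has aⱼ where attribute j ∈ Ti, else bᵢⱼ.
Initial tableau (one row per fragment):
  row 1: a1 a2 b13 a4 a5
  row 2: a1 b22 a3 b24 b25
  row 3: a1 a2 a3 a4 b35
Rows 2 and 3 agree on C; apply C→B and equate their B entries.
Rows 2 and 3 agree on B, C; apply B, C→D and equate their D entries.
No row becomes fully distinguished — the join is lossy.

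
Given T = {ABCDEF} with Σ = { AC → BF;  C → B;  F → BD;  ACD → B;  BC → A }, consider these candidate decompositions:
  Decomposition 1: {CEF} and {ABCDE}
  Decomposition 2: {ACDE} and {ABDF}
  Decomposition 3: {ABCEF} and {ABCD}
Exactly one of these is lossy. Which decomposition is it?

Decomposition 2

Decomposition 1: common = {CE}, closure = {ABCDEF} → lossless.
Decomposition 2: common = {AD}, closure = {AD} → lossy.
Decomposition 3: common = {ABC}, closure = {ABCDF} → lossless.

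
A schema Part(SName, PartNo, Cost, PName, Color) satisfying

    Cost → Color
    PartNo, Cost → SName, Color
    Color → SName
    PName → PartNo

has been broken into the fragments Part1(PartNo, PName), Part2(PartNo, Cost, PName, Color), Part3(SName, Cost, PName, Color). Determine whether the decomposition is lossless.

Chase test. Columns are SName, PartNo, Cost, PName, Color; row i has aⱼ where attribute j ∈ Parti, else bᵢⱼ.
Initial tableau (one row per fragment):
  row 1: b11 a2 b13 a4 b15
  row 2: b21 a2 a3 a4 a5
  row 3: a1 b32 a3 a4 a5
Rows 2 and 3 agree on Color; apply Color→SName and equate their SName entries.
Rows 1 and 3 agree on PName; apply PName→PartNo and equate their PartNo entries.
Row 2 is now all distinguished symbols — the join is lossless.

Yes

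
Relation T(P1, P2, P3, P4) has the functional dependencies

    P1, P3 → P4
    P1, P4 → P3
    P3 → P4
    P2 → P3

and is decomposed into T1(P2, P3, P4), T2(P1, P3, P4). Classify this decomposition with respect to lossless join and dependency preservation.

Lossless test: (P3, P4)⁺ = {P3, P4}, which is a superkey of neither fragment — lossy.
Dependency preservation: every FD's attributes lie within a single fragment, so each can be enforced locally — preserved.

lossy but dependency-preserving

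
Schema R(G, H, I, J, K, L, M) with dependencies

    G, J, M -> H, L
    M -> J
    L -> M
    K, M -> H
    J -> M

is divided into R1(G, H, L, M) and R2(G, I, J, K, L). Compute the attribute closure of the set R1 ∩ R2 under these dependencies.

R1 ∩ R2 = {G, L}.
L → M applies, adding M
M → J applies, adding J
G, J, M → H, L applies, adding H
Closure: {G, H, J, L, M}.

G, H, J, L, M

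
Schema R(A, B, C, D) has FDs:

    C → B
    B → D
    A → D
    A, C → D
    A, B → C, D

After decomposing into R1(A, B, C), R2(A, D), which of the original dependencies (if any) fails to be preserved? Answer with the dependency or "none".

Check B → D: no single fragment contains all of {B, D}, and the restricted closure of {B} across the fragments never reaches {D}.
C → B is preserved.
A → D is preserved.
A, C → D is preserved.
A, B → C, D is preserved.

B → D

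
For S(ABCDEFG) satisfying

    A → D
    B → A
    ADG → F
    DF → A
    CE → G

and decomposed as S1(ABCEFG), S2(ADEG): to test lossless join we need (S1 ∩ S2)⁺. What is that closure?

ADEFG

S1 ∩ S2 = {AEG}.
A → D applies, adding D
ADG → F applies, adding F
Closure: {ADEFG}.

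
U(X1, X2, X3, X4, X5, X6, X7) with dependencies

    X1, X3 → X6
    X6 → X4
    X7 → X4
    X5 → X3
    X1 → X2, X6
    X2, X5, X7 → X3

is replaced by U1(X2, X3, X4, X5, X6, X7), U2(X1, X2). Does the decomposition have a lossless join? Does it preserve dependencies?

lossy and not dependency-preserving

Lossless test: (X2)⁺ = {X2}, which is a superkey of neither fragment — lossy.
Dependency preservation: the restricted closure of {X1, X3} across the fragments never reaches {X6}, so X1, X3 → X6 cannot be enforced without a join — not preserved.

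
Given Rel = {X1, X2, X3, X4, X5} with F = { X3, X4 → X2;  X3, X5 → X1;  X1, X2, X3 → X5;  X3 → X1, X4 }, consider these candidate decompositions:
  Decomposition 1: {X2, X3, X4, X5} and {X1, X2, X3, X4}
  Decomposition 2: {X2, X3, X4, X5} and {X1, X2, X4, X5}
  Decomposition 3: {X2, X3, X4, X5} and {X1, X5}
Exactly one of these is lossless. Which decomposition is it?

Decomposition 1

Decomposition 1: common = {X2, X3, X4}, closure = {X1, X2, X3, X4, X5} → lossless.
Decomposition 2: common = {X2, X4, X5}, closure = {X2, X4, X5} → lossy.
Decomposition 3: common = {X5}, closure = {X5} → lossy.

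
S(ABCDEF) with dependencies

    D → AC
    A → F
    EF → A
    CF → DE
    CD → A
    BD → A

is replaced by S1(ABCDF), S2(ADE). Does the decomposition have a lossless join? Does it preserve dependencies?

Lossless test: (AD)⁺ = {ACDEF}, which contains all of one fragment — lossless.
Dependency preservation: the restricted closure of {EF} across the fragments never reaches {A}, so EF → A cannot be enforced without a join — not preserved.

lossless but not dependency-preserving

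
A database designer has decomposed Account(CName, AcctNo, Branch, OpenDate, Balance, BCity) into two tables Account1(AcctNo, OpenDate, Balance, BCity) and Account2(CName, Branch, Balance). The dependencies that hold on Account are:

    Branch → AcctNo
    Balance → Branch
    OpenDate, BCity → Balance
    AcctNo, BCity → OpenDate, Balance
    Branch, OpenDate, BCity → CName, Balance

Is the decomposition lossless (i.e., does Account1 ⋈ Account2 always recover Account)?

No

Common attributes: Account1 ∩ Account2 = {Balance}.
Closure of {Balance}: Balance → Branch applies, adding Branch; Branch → AcctNo applies, adding AcctNo. So (Balance)⁺ = {AcctNo, Branch, Balance}.
The closure contains neither all of Account1 = {AcctNo, OpenDate, Balance, BCity} nor all of Account2 = {CName, Branch, Balance}, so the common attributes are not a superkey of either fragment. The join is lossy.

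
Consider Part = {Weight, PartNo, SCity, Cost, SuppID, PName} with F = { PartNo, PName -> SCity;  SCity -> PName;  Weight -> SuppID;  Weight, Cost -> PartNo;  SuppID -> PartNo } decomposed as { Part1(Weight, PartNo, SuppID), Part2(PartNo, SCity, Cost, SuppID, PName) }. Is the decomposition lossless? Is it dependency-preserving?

Lossless test: (PartNo, SuppID)⁺ = {PartNo, SuppID}, which is a superkey of neither fragment — lossy.
Dependency preservation: Weight, Cost → PartNo is not contained in any single fragment, but the restricted closure of its left-hand side across the fragments still reaches the right-hand side; the remaining FDs each lie inside some fragment. All dependencies are preserved.

lossy but dependency-preserving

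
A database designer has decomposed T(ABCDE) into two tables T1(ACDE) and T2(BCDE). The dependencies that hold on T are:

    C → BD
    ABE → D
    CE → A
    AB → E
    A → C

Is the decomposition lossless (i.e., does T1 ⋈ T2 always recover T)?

Common attributes: T1 ∩ T2 = {CDE}.
Closure of {CDE}: C → BD applies, adding B; CE → A applies, adding A. So (CDE)⁺ = {ABCDE}.
This closure contains every attribute of T1, so T1 ∩ T2 → T1. The join is lossless.

Yes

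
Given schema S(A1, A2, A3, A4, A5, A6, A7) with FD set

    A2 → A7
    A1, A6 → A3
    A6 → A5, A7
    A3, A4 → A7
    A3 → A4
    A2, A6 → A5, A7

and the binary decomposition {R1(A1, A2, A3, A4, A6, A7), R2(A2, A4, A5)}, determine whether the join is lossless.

Common attributes: R1 ∩ R2 = {A2, A4}.
Closure of {A2, A4}: A2 → A7 applies, adding A7. So (A2, A4)⁺ = {A2, A4, A7}.
The closure contains neither all of R1 = {A1, A2, A3, A4, A6, A7} nor all of R2 = {A2, A4, A5}, so the common attributes are not a superkey of either fragment. The join is lossy.

No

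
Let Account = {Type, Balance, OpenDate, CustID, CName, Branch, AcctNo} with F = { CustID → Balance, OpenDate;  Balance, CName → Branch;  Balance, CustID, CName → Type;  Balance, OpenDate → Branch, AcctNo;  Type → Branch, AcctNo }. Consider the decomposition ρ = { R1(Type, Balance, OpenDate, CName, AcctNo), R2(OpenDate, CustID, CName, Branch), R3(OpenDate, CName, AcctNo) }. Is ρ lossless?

No

Chase test. Columns are Type, Balance, OpenDate, CustID, CName, Branch, AcctNo; row i has aⱼ where attribute j ∈ Ri, else bᵢⱼ.
Initial tableau (one row per fragment):
  row 1: a1 a2 a3 b14 a5 b16 a7
  row 2: b21 b22 a3 a4 a5 a6 b27
  row 3: b31 b32 a3 b34 a5 b36 a7
No row becomes fully distinguished — the join is lossy.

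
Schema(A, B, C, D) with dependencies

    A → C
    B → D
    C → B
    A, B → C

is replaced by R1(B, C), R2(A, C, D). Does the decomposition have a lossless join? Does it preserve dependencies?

Lossless test: (C)⁺ = {B, C, D}, which contains all of one fragment — lossless.
Dependency preservation: the restricted closure of {B} across the fragments never reaches {D}, so B → D cannot be enforced without a join — not preserved.

lossless but not dependency-preserving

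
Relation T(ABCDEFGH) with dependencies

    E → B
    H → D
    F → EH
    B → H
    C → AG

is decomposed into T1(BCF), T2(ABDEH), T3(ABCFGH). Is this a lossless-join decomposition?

Chase test. Columns are ABCDEFGH; row i has aⱼ where attribute j ∈ Ti, else bᵢⱼ.
Initial tableau (one row per fragment):
  row 1: b11 a2 a3 b14 b15 a6 b17 b18
  row 2: a1 a2 b23 a4 a5 b26 b27 a8
  row 3: a1 a2 a3 b34 b35 a6 a7 a8
Rows 2 and 3 agree on H; apply H→D and equate their D entries.
Rows 1 and 3 agree on F; apply F→EH and equate their EH entries.
Rows 1 and 3 agree on C; apply C→AG and equate their AG entries.
Rows 1 and 2 agree on H; apply H→D and equate their D entries.
No row becomes fully distinguished — the join is lossy.

No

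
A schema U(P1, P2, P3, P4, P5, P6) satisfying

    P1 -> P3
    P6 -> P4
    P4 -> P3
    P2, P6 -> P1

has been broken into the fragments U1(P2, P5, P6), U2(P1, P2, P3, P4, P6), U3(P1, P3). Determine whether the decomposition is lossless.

Chase test. Columns are P1, P2, P3, P4, P5, P6; row i has aⱼ where attribute j ∈ Ui, else bᵢⱼ.
Initial tableau (one row per fragment):
  row 1: b11 a2 b13 b14 a5 a6
  row 2: a1 a2 a3 a4 b25 a6
  row 3: a1 b32 a3 b34 b35 b36
Rows 1 and 2 agree on P6; apply P6→P4 and equate their P4 entries.
Rows 1 and 2 agree on P4; apply P4→P3 and equate their P3 entries.
Rows 1 and 2 agree on P2, P6; apply P2, P6→P1 and equate their P1 entries.
Row 1 is now all distinguished symbols — the join is lossless.

Yes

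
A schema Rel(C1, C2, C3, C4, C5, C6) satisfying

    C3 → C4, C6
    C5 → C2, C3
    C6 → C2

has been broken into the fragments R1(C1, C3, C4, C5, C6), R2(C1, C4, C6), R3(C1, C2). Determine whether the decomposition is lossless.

Chase test. Columns are C1, C2, C3, C4, C5, C6; row i has aⱼ where attribute j ∈ Ri, else bᵢⱼ.
Initial tableau (one row per fragment):
  row 1: a1 b12 a3 a4 a5 a6
  row 2: a1 b22 b23 a4 b25 a6
  row 3: a1 a2 b33 b34 b35 b36
Rows 1 and 2 agree on C6; apply C6→C2 and equate their C2 entries.
No row becomes fully distinguished — the join is lossy.

No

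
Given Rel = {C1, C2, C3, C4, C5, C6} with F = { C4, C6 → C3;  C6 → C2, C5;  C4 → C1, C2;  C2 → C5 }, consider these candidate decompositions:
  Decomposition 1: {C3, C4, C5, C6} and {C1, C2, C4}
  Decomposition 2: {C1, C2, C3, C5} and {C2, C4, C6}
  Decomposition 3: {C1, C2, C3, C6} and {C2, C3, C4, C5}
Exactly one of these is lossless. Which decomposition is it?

Decomposition 1: common = {C4}, closure = {C1, C2, C4, C5} → lossless.
Decomposition 2: common = {C2}, closure = {C2, C5} → lossy.
Decomposition 3: common = {C2, C3}, closure = {C2, C3, C5} → lossy.

Decomposition 1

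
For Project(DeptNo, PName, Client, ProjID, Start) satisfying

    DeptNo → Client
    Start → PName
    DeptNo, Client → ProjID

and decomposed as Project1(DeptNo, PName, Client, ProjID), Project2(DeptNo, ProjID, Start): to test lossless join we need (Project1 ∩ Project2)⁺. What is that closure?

Project1 ∩ Project2 = {DeptNo, ProjID}.
DeptNo → Client applies, adding Client
Closure: {DeptNo, Client, ProjID}.

DeptNo, Client, ProjID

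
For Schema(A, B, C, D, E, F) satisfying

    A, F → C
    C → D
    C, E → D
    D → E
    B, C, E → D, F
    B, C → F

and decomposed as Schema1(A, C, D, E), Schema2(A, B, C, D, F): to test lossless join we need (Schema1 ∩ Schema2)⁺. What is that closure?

Schema1 ∩ Schema2 = {A, C, D}.
D → E applies, adding E
Closure: {A, C, D, E}.

A, C, D, E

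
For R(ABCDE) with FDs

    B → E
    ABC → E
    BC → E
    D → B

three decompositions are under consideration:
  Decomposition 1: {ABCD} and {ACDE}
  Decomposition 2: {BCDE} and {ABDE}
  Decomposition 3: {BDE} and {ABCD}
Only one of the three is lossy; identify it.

Decomposition 2

Decomposition 1: common = {ACD}, closure = {ABCDE} → lossless.
Decomposition 2: common = {BDE}, closure = {BDE} → lossy.
Decomposition 3: common = {BD}, closure = {BDE} → lossless.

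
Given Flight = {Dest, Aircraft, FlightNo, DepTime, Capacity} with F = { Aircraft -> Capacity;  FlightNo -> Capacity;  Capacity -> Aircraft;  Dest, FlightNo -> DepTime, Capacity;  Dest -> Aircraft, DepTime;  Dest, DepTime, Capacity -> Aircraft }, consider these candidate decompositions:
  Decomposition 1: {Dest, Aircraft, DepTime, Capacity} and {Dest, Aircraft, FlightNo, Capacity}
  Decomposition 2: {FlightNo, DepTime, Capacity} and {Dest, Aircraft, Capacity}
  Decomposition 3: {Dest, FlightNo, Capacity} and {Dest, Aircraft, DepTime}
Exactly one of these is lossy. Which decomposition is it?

Decomposition 2

Decomposition 1: common = {Dest, Aircraft, Capacity}, closure = {Dest, Aircraft, DepTime, Capacity} → lossless.
Decomposition 2: common = {Capacity}, closure = {Aircraft, Capacity} → lossy.
Decomposition 3: common = {Dest}, closure = {Dest, Aircraft, DepTime, Capacity} → lossless.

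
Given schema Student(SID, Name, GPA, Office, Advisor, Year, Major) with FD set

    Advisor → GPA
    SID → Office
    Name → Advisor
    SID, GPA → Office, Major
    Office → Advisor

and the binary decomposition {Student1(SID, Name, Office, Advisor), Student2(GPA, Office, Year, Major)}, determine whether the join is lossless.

Common attributes: Student1 ∩ Student2 = {Office}.
Closure of {Office}: Office → Advisor applies, adding Advisor; Advisor → GPA applies, adding GPA. So (Office)⁺ = {GPA, Office, Advisor}.
The closure contains neither all of Student1 = {SID, Name, Office, Advisor} nor all of Student2 = {GPA, Office, Year, Major}, so the common attributes are not a superkey of either fragment. The join is lossy.

No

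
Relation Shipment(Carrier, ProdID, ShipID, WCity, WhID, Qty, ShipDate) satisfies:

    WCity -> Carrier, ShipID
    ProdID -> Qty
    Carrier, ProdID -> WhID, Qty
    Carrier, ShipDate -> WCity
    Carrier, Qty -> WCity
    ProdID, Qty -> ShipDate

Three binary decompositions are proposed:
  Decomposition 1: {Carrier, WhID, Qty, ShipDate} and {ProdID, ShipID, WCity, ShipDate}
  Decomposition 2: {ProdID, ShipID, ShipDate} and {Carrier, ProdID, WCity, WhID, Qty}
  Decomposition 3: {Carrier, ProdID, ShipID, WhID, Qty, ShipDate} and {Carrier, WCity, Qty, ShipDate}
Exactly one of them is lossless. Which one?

Decomposition 1: common = {ShipDate}, closure = {ShipDate} → lossy.
Decomposition 2: common = {ProdID}, closure = {ProdID, Qty, ShipDate} → lossy.
Decomposition 3: common = {Carrier, Qty, ShipDate}, closure = {Carrier, ShipID, WCity, Qty, ShipDate} → lossless.

Decomposition 3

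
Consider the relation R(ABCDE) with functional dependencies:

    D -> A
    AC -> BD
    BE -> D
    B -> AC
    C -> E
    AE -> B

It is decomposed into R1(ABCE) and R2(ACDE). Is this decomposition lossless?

Yes

Common attributes: R1 ∩ R2 = {ACE}.
Closure of {ACE}: AC → BD applies, adding BD. So (ACE)⁺ = {ABCDE}.
This closure contains every attribute of R1, so R1 ∩ R2 → R1. The join is lossless.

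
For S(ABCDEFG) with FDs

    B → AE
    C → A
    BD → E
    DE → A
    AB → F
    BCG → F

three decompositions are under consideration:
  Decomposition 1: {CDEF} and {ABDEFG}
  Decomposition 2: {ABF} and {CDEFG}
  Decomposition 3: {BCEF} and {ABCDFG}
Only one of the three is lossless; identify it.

Decomposition 1: common = {DEF}, closure = {ADEF} → lossy.
Decomposition 2: common = {F}, closure = {F} → lossy.
Decomposition 3: common = {BCF}, closure = {ABCEF} → lossless.

Decomposition 3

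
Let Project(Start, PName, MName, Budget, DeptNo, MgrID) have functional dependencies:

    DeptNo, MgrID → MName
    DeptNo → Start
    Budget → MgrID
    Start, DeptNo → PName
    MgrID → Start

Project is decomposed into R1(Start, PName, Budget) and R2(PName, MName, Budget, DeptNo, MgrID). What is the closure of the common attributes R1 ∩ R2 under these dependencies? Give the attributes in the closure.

Start, PName, Budget, MgrID

R1 ∩ R2 = {PName, Budget}.
Budget → MgrID applies, adding MgrID
MgrID → Start applies, adding Start
Closure: {Start, PName, Budget, MgrID}.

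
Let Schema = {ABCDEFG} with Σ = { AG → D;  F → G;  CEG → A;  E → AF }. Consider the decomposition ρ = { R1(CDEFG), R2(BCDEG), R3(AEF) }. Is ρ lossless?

Chase test. Columns are ABCDEFG; row i has aⱼ where attribute j ∈ Ri, else bᵢⱼ.
Initial tableau (one row per fragment):
  row 1: b11 b12 a3 a4 a5 a6 a7
  row 2: b21 a2 a3 a4 a5 b26 a7
  row 3: a1 b32 b33 b34 a5 a6 b37
Rows 1 and 3 agree on F; apply F→G and equate their G entries.
Rows 1 and 2 agree on CEG; apply CEG→A and equate their A entries.
Rows 1 and 2 agree on E; apply E→AF and equate their AF entries.
Rows 1 and 3 agree on E; apply E→AF and equate their AF entries.
Rows 1 and 3 agree on AG; apply AG→D and equate their D entries.
Row 2 is now all distinguished symbols — the join is lossless.

Yes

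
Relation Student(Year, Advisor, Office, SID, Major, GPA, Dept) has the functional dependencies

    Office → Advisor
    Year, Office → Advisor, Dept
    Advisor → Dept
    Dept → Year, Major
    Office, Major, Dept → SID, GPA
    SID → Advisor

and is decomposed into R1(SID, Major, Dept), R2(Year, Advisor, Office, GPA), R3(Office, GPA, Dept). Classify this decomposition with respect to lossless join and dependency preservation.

lossy and not dependency-preserving

Lossless test (chase): Rows 2 and 3 agree on Office; apply Office→Advisor and equate their Advisor entries. Rows 2 and 3 agree on Advisor; apply Advisor→Dept and equate their Dept entries. Rows 1 and 2 agree on Dept; apply Dept→Year, Major and equate their Year, Major entries. Rows 1 and 3 agree on Dept; apply Dept→Year, Major and equate their Year, Major entries. Rows 2 and 3 agree on Office, Major, Dept; apply Office, Major, Dept→SID, GPA and equate their SID, GPA entries. No row becomes fully distinguished — the join is lossy.
Dependency preservation: the restricted closure of {Advisor} across the fragments never reaches {Dept}, so Advisor → Dept cannot be enforced without a join — not preserved.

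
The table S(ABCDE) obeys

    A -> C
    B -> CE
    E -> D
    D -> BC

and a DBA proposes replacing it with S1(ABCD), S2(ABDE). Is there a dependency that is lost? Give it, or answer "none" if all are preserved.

A → C lies within S1.
B → CE: restricted closure across fragments reaches CE.
E → D lies within S2.
D → BC lies within S1.
Every dependency is enforceable on the fragments, so the decomposition is dependency-preserving.

none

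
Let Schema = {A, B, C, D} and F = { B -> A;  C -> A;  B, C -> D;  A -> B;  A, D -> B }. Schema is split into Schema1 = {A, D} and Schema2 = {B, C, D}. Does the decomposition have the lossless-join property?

Common attributes: Schema1 ∩ Schema2 = {D}.
No dependency enlarges {D}, so (D)⁺ = {D}.
The closure contains neither all of Schema1 = {A, D} nor all of Schema2 = {B, C, D}, so the common attributes are not a superkey of either fragment. The join is lossy.

No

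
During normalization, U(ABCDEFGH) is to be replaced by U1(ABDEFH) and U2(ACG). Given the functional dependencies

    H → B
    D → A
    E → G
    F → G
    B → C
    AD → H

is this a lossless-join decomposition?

Common attributes: U1 ∩ U2 = {A}.
No dependency enlarges {A}, so (A)⁺ = {A}.
The closure contains neither all of U1 = {ABDEFH} nor all of U2 = {ACG}, so the common attributes are not a superkey of either fragment. The join is lossy.

No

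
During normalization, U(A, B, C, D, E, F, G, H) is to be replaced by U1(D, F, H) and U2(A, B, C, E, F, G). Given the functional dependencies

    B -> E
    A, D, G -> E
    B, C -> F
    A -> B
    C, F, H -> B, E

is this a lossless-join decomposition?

No

Common attributes: U1 ∩ U2 = {F}.
No dependency enlarges {F}, so (F)⁺ = {F}.
The closure contains neither all of U1 = {D, F, H} nor all of U2 = {A, B, C, E, F, G}, so the common attributes are not a superkey of either fragment. The join is lossy.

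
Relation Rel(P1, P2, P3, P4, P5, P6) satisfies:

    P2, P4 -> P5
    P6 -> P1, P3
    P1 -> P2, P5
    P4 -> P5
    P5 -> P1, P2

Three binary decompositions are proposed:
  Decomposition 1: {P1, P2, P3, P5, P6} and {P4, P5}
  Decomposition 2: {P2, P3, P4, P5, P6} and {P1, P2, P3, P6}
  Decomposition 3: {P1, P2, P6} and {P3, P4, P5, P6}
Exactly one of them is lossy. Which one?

Decomposition 1: common = {P5}, closure = {P1, P2, P5} → lossy.
Decomposition 2: common = {P2, P3, P6}, closure = {P1, P2, P3, P5, P6} → lossless.
Decomposition 3: common = {P6}, closure = {P1, P2, P3, P5, P6} → lossless.

Decomposition 1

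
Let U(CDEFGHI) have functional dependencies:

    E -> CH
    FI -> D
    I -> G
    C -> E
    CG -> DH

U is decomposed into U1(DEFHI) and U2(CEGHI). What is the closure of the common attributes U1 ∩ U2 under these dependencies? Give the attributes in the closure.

CDEGHI

U1 ∩ U2 = {EHI}.
E → CH applies, adding C
I → G applies, adding G
CG → DH applies, adding D
Closure: {CDEGHI}.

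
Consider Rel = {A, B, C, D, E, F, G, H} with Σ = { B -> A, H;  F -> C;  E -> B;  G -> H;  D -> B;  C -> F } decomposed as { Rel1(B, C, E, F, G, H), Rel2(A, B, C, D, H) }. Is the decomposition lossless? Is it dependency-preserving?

Lossless test: (B, C, H)⁺ = {A, B, C, F, H}, which is a superkey of neither fragment — lossy.
Dependency preservation: every FD's attributes lie within a single fragment, so each can be enforced locally — preserved.

lossy but dependency-preserving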